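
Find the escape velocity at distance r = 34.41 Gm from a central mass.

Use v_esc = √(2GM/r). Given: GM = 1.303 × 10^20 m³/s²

Convert to SI: r = 34.41 Gm = 3.441e+10 m.
Escape velocity comes from setting total energy to zero: ½v² − GM/r = 0 ⇒ v_esc = √(2GM / r).
v_esc = √(2 · 1.303e+20 / 3.441e+10) m/s ≈ 8.703e+04 m/s = 87.03 km/s.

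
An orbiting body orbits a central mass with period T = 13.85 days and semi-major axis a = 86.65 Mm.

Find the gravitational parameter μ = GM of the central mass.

Convert to SI: T = 13.85 days = 1.19664e+06 s; a = 86.65 Mm = 8.665e+07 m.
GM = 4π² · a³ / T².
GM = 4π² · (8.665e+07)³ / (1.19664e+06)² m³/s² ≈ 1.794e+13 m³/s² = 1.794 × 10^13 m³/s².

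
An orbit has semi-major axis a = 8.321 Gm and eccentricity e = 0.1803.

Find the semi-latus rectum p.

Convert to SI: a = 8.321 Gm = 8.321e+09 m.
p = a (1 − e²).
p = 8.321e+09 · (1 − (0.1803)²) = 8.321e+09 · 0.967492 ≈ 8.051e+09 m = 8.051 Gm.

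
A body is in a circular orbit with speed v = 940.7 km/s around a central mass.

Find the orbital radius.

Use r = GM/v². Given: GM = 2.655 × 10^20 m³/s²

Convert to SI: v = 940.7 km/s = 940700 m/s.
For a circular orbit, v² = GM / r, so r = GM / v².
r = 2.655e+20 / (940700)² m ≈ 3e+08 m = 300 Mm.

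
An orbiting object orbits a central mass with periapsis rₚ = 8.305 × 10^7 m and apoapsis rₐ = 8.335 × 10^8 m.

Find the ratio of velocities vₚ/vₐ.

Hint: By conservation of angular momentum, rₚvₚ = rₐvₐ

Conservation of angular momentum gives rₚvₚ = rₐvₐ, so vₚ/vₐ = rₐ/rₚ.
vₚ/vₐ = 8.335e+08 / 8.305e+07 ≈ 10.04.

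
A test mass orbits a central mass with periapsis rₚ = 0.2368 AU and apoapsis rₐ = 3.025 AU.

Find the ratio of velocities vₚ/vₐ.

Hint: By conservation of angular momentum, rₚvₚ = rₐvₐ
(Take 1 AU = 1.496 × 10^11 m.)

Convert to SI: rₚ = 0.2368 AU = 3.54253e+10 m; rₐ = 3.025 AU = 4.5254e+11 m.
Conservation of angular momentum gives rₚvₚ = rₐvₐ, so vₚ/vₐ = rₐ/rₚ.
vₚ/vₐ = 4.5254e+11 / 3.54253e+10 ≈ 12.77.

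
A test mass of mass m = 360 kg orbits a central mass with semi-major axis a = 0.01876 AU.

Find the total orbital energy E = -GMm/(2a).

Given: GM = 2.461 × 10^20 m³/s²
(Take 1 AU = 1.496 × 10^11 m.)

Convert to SI: a = 0.01876 AU = 2.8065e+09 m.
E = −GMm / (2a).
E = −2.461e+20 · 360 / (2 · 2.8065e+09) J ≈ -1.578e+13 J = -15.78 TJ.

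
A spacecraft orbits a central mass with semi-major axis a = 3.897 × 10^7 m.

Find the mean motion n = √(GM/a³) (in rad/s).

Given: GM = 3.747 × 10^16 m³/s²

n = √(GM / a³).
n = √(3.747e+16 / (3.897e+07)³) rad/s ≈ 0.0007957 rad/s.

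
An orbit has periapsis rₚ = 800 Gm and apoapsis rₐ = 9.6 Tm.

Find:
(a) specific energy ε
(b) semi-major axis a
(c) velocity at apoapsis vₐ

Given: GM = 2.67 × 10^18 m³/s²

Convert to SI: rₚ = 800 Gm = 8e+11 m; rₐ = 9.6 Tm = 9.6e+12 m.
(a) With a = (rₚ + rₐ)/2 = 5.2e+12 m, ε = −GM/(2a) = −2.67e+18/(2 · 5.2e+12) J/kg ≈ -2.567e+05 J/kg
(b) a = (rₚ + rₐ)/2 = (8e+11 + 9.6e+12)/2 ≈ 5.2e+12 m
(c) With a = (rₚ + rₐ)/2 = 5.2e+12 m, vₐ = √(GM (2/rₐ − 1/a)) = √(2.67e+18 · (2/9.6e+12 − 1/5.2e+12)) m/s ≈ 206.9 m/s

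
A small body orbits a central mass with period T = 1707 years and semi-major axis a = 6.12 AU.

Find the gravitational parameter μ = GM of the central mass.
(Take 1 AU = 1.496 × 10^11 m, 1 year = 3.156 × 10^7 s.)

Convert to SI: T = 1707 years = 5.38729e+10 s; a = 6.12 AU = 9.15552e+11 m.
GM = 4π² · a³ / T².
GM = 4π² · (9.15552e+11)³ / (5.38729e+10)² m³/s² ≈ 1.044e+16 m³/s² = 1.044 × 10^16 m³/s².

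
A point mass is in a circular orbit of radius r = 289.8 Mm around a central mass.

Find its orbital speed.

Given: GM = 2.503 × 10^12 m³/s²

Convert to SI: r = 289.8 Mm = 2.898e+08 m.
For a circular orbit, gravity supplies the centripetal force, so v = √(GM / r).
v = √(2.503e+12 / 2.898e+08) m/s ≈ 92.94 m/s = 92.94 m/s.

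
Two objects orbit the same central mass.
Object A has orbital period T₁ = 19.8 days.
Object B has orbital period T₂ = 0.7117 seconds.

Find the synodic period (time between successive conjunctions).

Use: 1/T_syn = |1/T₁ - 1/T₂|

Convert to SI: T₁ = 19.8 days = 1.71072e+06 s.
T_syn = |T₁ · T₂ / (T₁ − T₂)|.
T_syn = |1.71072e+06 · 0.7117 / (1.71072e+06 − 0.7117)| s ≈ 0.7117 s = 0.7117 seconds.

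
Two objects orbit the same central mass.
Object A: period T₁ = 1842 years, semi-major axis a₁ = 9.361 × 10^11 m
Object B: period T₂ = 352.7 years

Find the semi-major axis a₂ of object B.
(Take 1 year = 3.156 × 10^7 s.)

Convert to SI: T₁ = 1842 years = 5.81335e+10 s; T₂ = 352.7 years = 1.11312e+10 s.
Kepler's third law: (T₁/T₂)² = (a₁/a₂)³ ⇒ a₂ = a₁ · (T₂/T₁)^(2/3).
T₂/T₁ = 1.11312e+10 / 5.81335e+10 = 0.191477.
a₂ = 9.361e+11 · (0.191477)^(2/3) m ≈ 3.11e+11 m = 3.11 × 10^11 m.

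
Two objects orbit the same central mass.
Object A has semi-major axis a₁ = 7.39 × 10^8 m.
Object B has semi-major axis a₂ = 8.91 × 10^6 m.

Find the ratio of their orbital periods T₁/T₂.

From Kepler's third law, (T₁/T₂)² = (a₁/a₂)³, so T₁/T₂ = (a₁/a₂)^(3/2).
a₁/a₂ = 7.39e+08 / 8.91e+06 = 82.9405.
T₁/T₂ = (82.9405)^(3/2) ≈ 755.4.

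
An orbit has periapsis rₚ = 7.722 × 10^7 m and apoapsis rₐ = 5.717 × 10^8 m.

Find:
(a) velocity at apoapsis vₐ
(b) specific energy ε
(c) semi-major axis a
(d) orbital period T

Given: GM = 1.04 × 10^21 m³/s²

(a) With a = (rₚ + rₐ)/2 = 3.2446e+08 m, vₐ = √(GM (2/rₐ − 1/a)) = √(1.04e+21 · (2/5.717e+08 − 1/3.2446e+08)) m/s ≈ 6.58e+05 m/s
(b) With a = (rₚ + rₐ)/2 = 3.2446e+08 m, ε = −GM/(2a) = −1.04e+21/(2 · 3.2446e+08) J/kg ≈ -1.603e+12 J/kg
(c) a = (rₚ + rₐ)/2 = (7.722e+07 + 5.717e+08)/2 ≈ 3.245e+08 m
(d) With a = (rₚ + rₐ)/2 = 3.2446e+08 m, T = 2π √(a³/GM) = 2π √((3.2446e+08)³/1.04e+21) s ≈ 1139 s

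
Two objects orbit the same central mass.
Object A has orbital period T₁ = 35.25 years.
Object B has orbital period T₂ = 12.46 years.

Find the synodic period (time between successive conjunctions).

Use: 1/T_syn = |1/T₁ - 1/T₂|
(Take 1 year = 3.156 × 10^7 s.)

Convert to SI: T₁ = 35.25 years = 1.11249e+09 s; T₂ = 12.46 years = 3.93238e+08 s.
T_syn = |T₁ · T₂ / (T₁ − T₂)|.
T_syn = |1.11249e+09 · 3.93238e+08 / (1.11249e+09 − 3.93238e+08)| s ≈ 6.082e+08 s = 19.27 years.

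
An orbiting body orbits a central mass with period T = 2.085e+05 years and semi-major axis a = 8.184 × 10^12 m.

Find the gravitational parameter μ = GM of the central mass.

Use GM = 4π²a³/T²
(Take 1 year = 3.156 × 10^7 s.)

Convert to SI: T = 2.085e+05 years = 6.58026e+12 s.
GM = 4π² · a³ / T².
GM = 4π² · (8.184e+12)³ / (6.58026e+12)² m³/s² ≈ 4.998e+14 m³/s² = 4.998 × 10^14 m³/s².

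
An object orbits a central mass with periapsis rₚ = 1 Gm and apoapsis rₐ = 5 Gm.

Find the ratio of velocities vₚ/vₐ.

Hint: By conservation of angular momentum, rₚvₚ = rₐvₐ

Convert to SI: rₚ = 1 Gm = 1e+09 m; rₐ = 5 Gm = 5e+09 m.
Conservation of angular momentum gives rₚvₚ = rₐvₐ, so vₚ/vₐ = rₐ/rₚ.
vₚ/vₐ = 5e+09 / 1e+09 ≈ 5.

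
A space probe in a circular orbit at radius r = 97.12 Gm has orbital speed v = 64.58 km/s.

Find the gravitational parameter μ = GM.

Convert to SI: r = 97.12 Gm = 9.712e+10 m; v = 64.58 km/s = 64580 m/s.
For a circular orbit v² = GM/r, so GM = v² · r.
GM = (64580)² · 9.712e+10 m³/s² ≈ 4.05e+20 m³/s² = 4.05 × 10^20 m³/s².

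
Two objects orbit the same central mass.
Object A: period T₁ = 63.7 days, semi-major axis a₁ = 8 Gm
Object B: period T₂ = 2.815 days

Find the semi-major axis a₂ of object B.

Convert to SI: T₁ = 63.7 days = 5.50368e+06 s; a₁ = 8 Gm = 8e+09 m; T₂ = 2.815 days = 243216 s.
Kepler's third law: (T₁/T₂)² = (a₁/a₂)³ ⇒ a₂ = a₁ · (T₂/T₁)^(2/3).
T₂/T₁ = 243216 / 5.50368e+06 = 0.0441915.
a₂ = 8e+09 · (0.0441915)^(2/3) m ≈ 1e+09 m = 1000 Mm.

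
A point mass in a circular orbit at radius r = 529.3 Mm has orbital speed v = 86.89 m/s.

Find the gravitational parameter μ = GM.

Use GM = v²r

Convert to SI: r = 529.3 Mm = 5.293e+08 m.
For a circular orbit v² = GM/r, so GM = v² · r.
GM = (86.89)² · 5.293e+08 m³/s² ≈ 3.996e+12 m³/s² = 3.996 × 10^12 m³/s².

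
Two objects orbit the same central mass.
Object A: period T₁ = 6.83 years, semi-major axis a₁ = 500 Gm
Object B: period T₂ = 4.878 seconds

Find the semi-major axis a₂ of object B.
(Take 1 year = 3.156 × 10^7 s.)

Convert to SI: T₁ = 6.83 years = 2.15555e+08 s; a₁ = 500 Gm = 5e+11 m.
Kepler's third law: (T₁/T₂)² = (a₁/a₂)³ ⇒ a₂ = a₁ · (T₂/T₁)^(2/3).
T₂/T₁ = 4.878 / 2.15555e+08 = 2.263e-08.
a₂ = 5e+11 · (2.263e-08)^(2/3) m ≈ 4e+06 m = 4 Mm.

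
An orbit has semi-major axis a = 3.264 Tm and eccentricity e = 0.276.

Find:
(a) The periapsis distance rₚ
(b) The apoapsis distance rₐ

Convert to SI: a = 3.264 Tm = 3.264e+12 m.
(a) rₚ = a(1 − e) = 3.264e+12 · (1 − 0.276) = 3.264e+12 · 0.724 ≈ 2.363e+12 m = 2.363 Tm.
(b) rₐ = a(1 + e) = 3.264e+12 · (1 + 0.276) = 3.264e+12 · 1.276 ≈ 4.165e+12 m = 4.165 Tm.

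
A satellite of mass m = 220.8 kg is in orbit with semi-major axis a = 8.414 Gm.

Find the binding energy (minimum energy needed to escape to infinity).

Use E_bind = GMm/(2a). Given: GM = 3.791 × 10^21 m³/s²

Convert to SI: a = 8.414 Gm = 8.414e+09 m.
Total orbital energy is E = −GMm/(2a); binding energy is E_bind = −E = GMm/(2a).
E_bind = 3.791e+21 · 220.8 / (2 · 8.414e+09) J ≈ 4.974e+13 J = 49.74 TJ.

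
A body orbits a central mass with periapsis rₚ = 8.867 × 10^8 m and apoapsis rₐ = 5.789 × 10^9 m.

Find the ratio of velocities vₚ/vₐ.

Conservation of angular momentum gives rₚvₚ = rₐvₐ, so vₚ/vₐ = rₐ/rₚ.
vₚ/vₐ = 5.789e+09 / 8.867e+08 ≈ 6.529.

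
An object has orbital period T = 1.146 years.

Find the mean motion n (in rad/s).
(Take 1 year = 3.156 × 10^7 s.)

Convert to SI: T = 1.146 years = 3.61678e+07 s.
n = 2π / T.
n = 2π / 3.61678e+07 s ≈ 1.737e-07 rad/s.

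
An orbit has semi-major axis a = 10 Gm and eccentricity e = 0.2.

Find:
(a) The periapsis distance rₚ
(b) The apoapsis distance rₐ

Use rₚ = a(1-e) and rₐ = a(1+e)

Convert to SI: a = 10 Gm = 1e+10 m.
(a) rₚ = a(1 − e) = 1e+10 · (1 − 0.2) = 1e+10 · 0.8 ≈ 8e+09 m = 8 Gm.
(b) rₐ = a(1 + e) = 1e+10 · (1 + 0.2) = 1e+10 · 1.2 ≈ 1.2e+10 m = 12 Gm.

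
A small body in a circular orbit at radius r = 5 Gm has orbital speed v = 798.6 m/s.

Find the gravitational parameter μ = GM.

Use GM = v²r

Convert to SI: r = 5 Gm = 5e+09 m.
For a circular orbit v² = GM/r, so GM = v² · r.
GM = (798.6)² · 5e+09 m³/s² ≈ 3.189e+15 m³/s² = 3.189 × 10^15 m³/s².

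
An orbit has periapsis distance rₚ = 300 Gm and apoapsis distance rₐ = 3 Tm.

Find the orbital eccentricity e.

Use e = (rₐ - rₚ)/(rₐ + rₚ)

Convert to SI: rₚ = 300 Gm = 3e+11 m; rₐ = 3 Tm = 3e+12 m.
e = (rₐ − rₚ) / (rₐ + rₚ).
e = (3e+12 − 3e+11) / (3e+12 + 3e+11) = 2.7e+12 / 3.3e+12 ≈ 0.8182.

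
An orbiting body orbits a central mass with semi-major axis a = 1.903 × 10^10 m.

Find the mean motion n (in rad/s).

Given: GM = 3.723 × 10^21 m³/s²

n = √(GM / a³).
n = √(3.723e+21 / (1.903e+10)³) rad/s ≈ 2.324e-05 rad/s.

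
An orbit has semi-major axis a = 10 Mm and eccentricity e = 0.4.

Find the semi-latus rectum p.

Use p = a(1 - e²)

Convert to SI: a = 10 Mm = 1e+07 m.
p = a (1 − e²).
p = 1e+07 · (1 − (0.4)²) = 1e+07 · 0.84 ≈ 8.4e+06 m = 8.4 Mm.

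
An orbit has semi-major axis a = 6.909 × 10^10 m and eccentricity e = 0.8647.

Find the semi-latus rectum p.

p = a (1 − e²).
p = 6.909e+10 · (1 − (0.8647)²) = 6.909e+10 · 0.252294 ≈ 1.743e+10 m = 1.743 × 10^10 m.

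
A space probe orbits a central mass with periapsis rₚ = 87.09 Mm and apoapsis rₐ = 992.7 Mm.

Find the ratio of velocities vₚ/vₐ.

Convert to SI: rₚ = 87.09 Mm = 8.709e+07 m; rₐ = 992.7 Mm = 9.927e+08 m.
Conservation of angular momentum gives rₚvₚ = rₐvₐ, so vₚ/vₐ = rₐ/rₚ.
vₚ/vₐ = 9.927e+08 / 8.709e+07 ≈ 11.4.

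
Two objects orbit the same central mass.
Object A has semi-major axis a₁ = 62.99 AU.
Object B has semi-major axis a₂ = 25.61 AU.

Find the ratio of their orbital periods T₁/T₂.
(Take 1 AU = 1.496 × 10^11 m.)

Convert to SI: a₁ = 62.99 AU = 9.4233e+12 m; a₂ = 25.61 AU = 3.83126e+12 m.
From Kepler's third law, (T₁/T₂)² = (a₁/a₂)³, so T₁/T₂ = (a₁/a₂)^(3/2).
a₁/a₂ = 9.4233e+12 / 3.83126e+12 = 2.45959.
T₁/T₂ = (2.45959)^(3/2) ≈ 3.857.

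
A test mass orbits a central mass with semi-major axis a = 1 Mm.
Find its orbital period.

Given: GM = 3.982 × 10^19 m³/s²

Convert to SI: a = 1 Mm = 1e+06 m.
Kepler's third law: T = 2π √(a³ / GM).
Substituting a = 1e+06 m and GM = 3.982e+19 m³/s²:
T = 2π √((1e+06)³ / 3.982e+19) s
T ≈ 0.9957 s = 0.9957 seconds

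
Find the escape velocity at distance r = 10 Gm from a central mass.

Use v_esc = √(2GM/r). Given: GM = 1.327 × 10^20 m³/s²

Convert to SI: r = 10 Gm = 1e+10 m.
Escape velocity comes from setting total energy to zero: ½v² − GM/r = 0 ⇒ v_esc = √(2GM / r).
v_esc = √(2 · 1.327e+20 / 1e+10) m/s ≈ 1.629e+05 m/s = 162.9 km/s.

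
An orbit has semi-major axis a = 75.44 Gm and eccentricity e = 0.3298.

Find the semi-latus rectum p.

Convert to SI: a = 75.44 Gm = 7.544e+10 m.
p = a (1 − e²).
p = 7.544e+10 · (1 − (0.3298)²) = 7.544e+10 · 0.891232 ≈ 6.723e+10 m = 67.23 Gm.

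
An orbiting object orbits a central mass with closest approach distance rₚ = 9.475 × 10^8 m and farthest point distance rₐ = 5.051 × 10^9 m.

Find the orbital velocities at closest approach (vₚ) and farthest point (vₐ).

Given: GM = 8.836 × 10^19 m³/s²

Use the vis-viva equation v² = GM(2/r − 1/a) with a = (rₚ + rₐ)/2 = (9.475e+08 + 5.051e+09)/2 = 2.99925e+09 m.
vₚ = √(GM · (2/rₚ − 1/a)) = √(8.836e+19 · (2/9.475e+08 − 1/2.99925e+09)) m/s ≈ 3.963e+05 m/s = 396.3 km/s.
vₐ = √(GM · (2/rₐ − 1/a)) = √(8.836e+19 · (2/5.051e+09 − 1/2.99925e+09)) m/s ≈ 7.434e+04 m/s = 74.34 km/s.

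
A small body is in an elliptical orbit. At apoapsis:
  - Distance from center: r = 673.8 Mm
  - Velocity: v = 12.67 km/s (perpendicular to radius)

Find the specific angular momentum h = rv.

Convert to SI: r = 673.8 Mm = 6.738e+08 m; v = 12.67 km/s = 12670 m/s.
With v perpendicular to r, h = r · v.
h = 6.738e+08 · 12670 m²/s ≈ 8.537e+12 m²/s.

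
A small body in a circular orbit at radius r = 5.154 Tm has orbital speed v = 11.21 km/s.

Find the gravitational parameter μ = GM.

Convert to SI: r = 5.154 Tm = 5.154e+12 m; v = 11.21 km/s = 11210 m/s.
For a circular orbit v² = GM/r, so GM = v² · r.
GM = (11210)² · 5.154e+12 m³/s² ≈ 6.477e+20 m³/s² = 6.477 × 10^20 m³/s².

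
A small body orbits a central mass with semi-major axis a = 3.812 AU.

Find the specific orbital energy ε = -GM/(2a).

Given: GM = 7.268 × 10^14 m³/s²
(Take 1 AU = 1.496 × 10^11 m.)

Convert to SI: a = 3.812 AU = 5.70275e+11 m.
ε = −GM / (2a).
ε = −7.268e+14 / (2 · 5.70275e+11) J/kg ≈ -637.2 J/kg = -637.2 J/kg.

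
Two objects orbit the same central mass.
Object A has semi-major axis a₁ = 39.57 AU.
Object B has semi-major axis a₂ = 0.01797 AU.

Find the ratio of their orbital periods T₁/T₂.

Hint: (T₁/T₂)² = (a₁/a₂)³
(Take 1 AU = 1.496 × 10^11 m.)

Convert to SI: a₁ = 39.57 AU = 5.91967e+12 m; a₂ = 0.01797 AU = 2.68831e+09 m.
From Kepler's third law, (T₁/T₂)² = (a₁/a₂)³, so T₁/T₂ = (a₁/a₂)^(3/2).
a₁/a₂ = 5.91967e+12 / 2.68831e+09 = 2202.
T₁/T₂ = (2202)^(3/2) ≈ 1.033e+05.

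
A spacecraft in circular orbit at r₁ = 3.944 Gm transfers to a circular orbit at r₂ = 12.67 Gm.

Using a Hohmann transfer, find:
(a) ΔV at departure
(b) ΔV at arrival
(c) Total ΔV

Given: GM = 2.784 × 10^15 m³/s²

Convert to SI: r₁ = 3.944 Gm = 3.944e+09 m; r₂ = 12.67 Gm = 1.267e+10 m.
Transfer semi-major axis: a_t = (r₁ + r₂)/2 = (3.944e+09 + 1.267e+10)/2 = 8.307e+09 m.
Circular speeds: v₁ = √(GM/r₁) = 840.168 m/s, v₂ = √(GM/r₂) = 468.755 m/s.
Transfer speeds (vis-viva v² = GM(2/r − 1/a_t)): v₁ᵗ = 1037.61 m/s, v₂ᵗ = 322.993 m/s.
(a) ΔV₁ = |v₁ᵗ − v₁| ≈ 197.4 m/s = 197.4 m/s.
(b) ΔV₂ = |v₂ − v₂ᵗ| ≈ 145.8 m/s = 145.8 m/s.
(c) ΔV_total = ΔV₁ + ΔV₂ ≈ 343.2 m/s = 343.2 m/s.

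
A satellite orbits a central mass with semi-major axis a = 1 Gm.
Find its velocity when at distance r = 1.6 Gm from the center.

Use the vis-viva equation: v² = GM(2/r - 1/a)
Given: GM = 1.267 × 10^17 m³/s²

Convert to SI: a = 1 Gm = 1e+09 m; r = 1.6 Gm = 1.6e+09 m.
Vis-viva: v = √(GM · (2/r − 1/a)).
2/r − 1/a = 2/1.6e+09 − 1/1e+09 = 2.5e-10 m⁻¹.
v = √(1.267e+17 · 2.5e-10) m/s ≈ 5628 m/s = 5.628 km/s.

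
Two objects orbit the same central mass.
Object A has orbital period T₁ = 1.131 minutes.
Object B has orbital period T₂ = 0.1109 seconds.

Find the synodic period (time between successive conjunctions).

Convert to SI: T₁ = 1.131 minutes = 67.86 s.
T_syn = |T₁ · T₂ / (T₁ − T₂)|.
T_syn = |67.86 · 0.1109 / (67.86 − 0.1109)| s ≈ 0.1111 s = 0.1111 seconds.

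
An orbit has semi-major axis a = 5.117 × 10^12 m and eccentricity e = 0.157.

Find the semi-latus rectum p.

p = a (1 − e²).
p = 5.117e+12 · (1 − (0.157)²) = 5.117e+12 · 0.975351 ≈ 4.991e+12 m = 4.991 × 10^12 m.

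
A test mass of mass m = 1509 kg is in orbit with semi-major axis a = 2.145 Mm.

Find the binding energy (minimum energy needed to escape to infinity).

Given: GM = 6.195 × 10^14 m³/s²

Convert to SI: a = 2.145 Mm = 2.145e+06 m.
Total orbital energy is E = −GMm/(2a); binding energy is E_bind = −E = GMm/(2a).
E_bind = 6.195e+14 · 1509 / (2 · 2.145e+06) J ≈ 2.179e+11 J = 217.9 GJ.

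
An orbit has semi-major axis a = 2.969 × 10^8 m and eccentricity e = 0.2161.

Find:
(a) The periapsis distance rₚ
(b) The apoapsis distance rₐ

(a) rₚ = a(1 − e) = 2.969e+08 · (1 − 0.2161) = 2.969e+08 · 0.7839 ≈ 2.327e+08 m = 2.327 × 10^8 m.
(b) rₐ = a(1 + e) = 2.969e+08 · (1 + 0.2161) = 2.969e+08 · 1.2161 ≈ 3.611e+08 m = 3.611 × 10^8 m.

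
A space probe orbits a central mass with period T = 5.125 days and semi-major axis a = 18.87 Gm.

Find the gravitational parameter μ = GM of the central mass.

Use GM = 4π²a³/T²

Convert to SI: T = 5.125 days = 442800 s; a = 18.87 Gm = 1.887e+10 m.
GM = 4π² · a³ / T².
GM = 4π² · (1.887e+10)³ / (442800)² m³/s² ≈ 1.353e+21 m³/s² = 1.353 × 10^21 m³/s².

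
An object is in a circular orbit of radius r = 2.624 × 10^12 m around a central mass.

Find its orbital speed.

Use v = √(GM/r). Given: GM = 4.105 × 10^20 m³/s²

For a circular orbit, gravity supplies the centripetal force, so v = √(GM / r).
v = √(4.105e+20 / 2.624e+12) m/s ≈ 1.251e+04 m/s = 12.51 km/s.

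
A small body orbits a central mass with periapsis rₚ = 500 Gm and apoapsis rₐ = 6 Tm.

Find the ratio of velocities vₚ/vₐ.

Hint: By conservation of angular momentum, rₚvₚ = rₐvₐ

Convert to SI: rₚ = 500 Gm = 5e+11 m; rₐ = 6 Tm = 6e+12 m.
Conservation of angular momentum gives rₚvₚ = rₐvₐ, so vₚ/vₐ = rₐ/rₚ.
vₚ/vₐ = 6e+12 / 5e+11 ≈ 12.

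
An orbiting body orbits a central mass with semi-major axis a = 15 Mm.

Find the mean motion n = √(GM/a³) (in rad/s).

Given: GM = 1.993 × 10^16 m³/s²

Convert to SI: a = 15 Mm = 1.5e+07 m.
n = √(GM / a³).
n = √(1.993e+16 / (1.5e+07)³) rad/s ≈ 0.00243 rad/s.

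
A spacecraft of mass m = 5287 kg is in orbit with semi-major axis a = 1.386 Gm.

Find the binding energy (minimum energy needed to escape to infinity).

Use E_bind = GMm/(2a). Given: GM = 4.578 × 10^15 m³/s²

Convert to SI: a = 1.386 Gm = 1.386e+09 m.
Total orbital energy is E = −GMm/(2a); binding energy is E_bind = −E = GMm/(2a).
E_bind = 4.578e+15 · 5287 / (2 · 1.386e+09) J ≈ 8.732e+09 J = 8.732 GJ.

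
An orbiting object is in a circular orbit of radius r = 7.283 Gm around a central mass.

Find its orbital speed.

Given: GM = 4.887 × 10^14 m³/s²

Convert to SI: r = 7.283 Gm = 7.283e+09 m.
For a circular orbit, gravity supplies the centripetal force, so v = √(GM / r).
v = √(4.887e+14 / 7.283e+09) m/s ≈ 259 m/s = 259 m/s.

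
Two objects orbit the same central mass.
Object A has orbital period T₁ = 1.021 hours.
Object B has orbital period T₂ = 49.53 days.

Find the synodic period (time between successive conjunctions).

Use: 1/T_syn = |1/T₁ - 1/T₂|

Convert to SI: T₁ = 1.021 hours = 3675.6 s; T₂ = 49.53 days = 4.27939e+06 s.
T_syn = |T₁ · T₂ / (T₁ − T₂)|.
T_syn = |3675.6 · 4.27939e+06 / (3675.6 − 4.27939e+06)| s ≈ 3679 s = 1.022 hours.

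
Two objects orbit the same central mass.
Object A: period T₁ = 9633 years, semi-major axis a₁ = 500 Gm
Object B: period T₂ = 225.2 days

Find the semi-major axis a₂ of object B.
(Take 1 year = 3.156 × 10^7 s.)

Convert to SI: T₁ = 9633 years = 3.04017e+11 s; a₁ = 500 Gm = 5e+11 m; T₂ = 225.2 days = 1.94573e+07 s.
Kepler's third law: (T₁/T₂)² = (a₁/a₂)³ ⇒ a₂ = a₁ · (T₂/T₁)^(2/3).
T₂/T₁ = 1.94573e+07 / 3.04017e+11 = 6.40005e-05.
a₂ = 5e+11 · (6.40005e-05)^(2/3) m ≈ 8e+08 m = 800 Mm.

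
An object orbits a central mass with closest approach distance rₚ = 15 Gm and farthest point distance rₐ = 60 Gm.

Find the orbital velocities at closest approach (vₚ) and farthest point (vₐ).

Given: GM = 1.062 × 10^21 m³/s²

Convert to SI: rₚ = 15 Gm = 1.5e+10 m; rₐ = 60 Gm = 6e+10 m.
Use the vis-viva equation v² = GM(2/r − 1/a) with a = (rₚ + rₐ)/2 = (1.5e+10 + 6e+10)/2 = 3.75e+10 m.
vₚ = √(GM · (2/rₚ − 1/a)) = √(1.062e+21 · (2/1.5e+10 − 1/3.75e+10)) m/s ≈ 3.366e+05 m/s = 336.6 km/s.
vₐ = √(GM · (2/rₐ − 1/a)) = √(1.062e+21 · (2/6e+10 − 1/3.75e+10)) m/s ≈ 8.414e+04 m/s = 84.14 km/s.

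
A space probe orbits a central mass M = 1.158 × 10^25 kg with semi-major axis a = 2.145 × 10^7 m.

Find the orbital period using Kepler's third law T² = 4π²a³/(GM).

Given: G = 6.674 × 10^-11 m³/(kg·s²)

GM = G · M = 6.674e-11 · 1.158e+25 = 7.72849e+14 m³/s².
Kepler's third law: T = 2π √(a³ / GM).
Substituting a = 2.145e+07 m and GM = 7.72849e+14 m³/s²:
T = 2π √((2.145e+07)³ / 7.72849e+14) s
T ≈ 2.245e+04 s = 6.237 hours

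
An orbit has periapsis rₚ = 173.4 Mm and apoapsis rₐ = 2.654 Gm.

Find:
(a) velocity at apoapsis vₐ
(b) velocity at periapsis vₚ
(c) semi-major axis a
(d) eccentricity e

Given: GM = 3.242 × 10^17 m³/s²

Convert to SI: rₚ = 173.4 Mm = 1.734e+08 m; rₐ = 2.654 Gm = 2.654e+09 m.
(a) With a = (rₚ + rₐ)/2 = 1.4137e+09 m, vₐ = √(GM (2/rₐ − 1/a)) = √(3.242e+17 · (2/2.654e+09 − 1/1.4137e+09)) m/s ≈ 3871 m/s
(b) With a = (rₚ + rₐ)/2 = 1.4137e+09 m, vₚ = √(GM (2/rₚ − 1/a)) = √(3.242e+17 · (2/1.734e+08 − 1/1.4137e+09)) m/s ≈ 5.925e+04 m/s
(c) a = (rₚ + rₐ)/2 = (1.734e+08 + 2.654e+09)/2 ≈ 1.414e+09 m
(d) e = (rₐ − rₚ)/(rₐ + rₚ) = (2.654e+09 − 1.734e+08)/(2.654e+09 + 1.734e+08) ≈ 0.8773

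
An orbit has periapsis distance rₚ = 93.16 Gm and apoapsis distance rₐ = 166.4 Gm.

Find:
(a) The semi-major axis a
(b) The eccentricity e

Convert to SI: rₚ = 93.16 Gm = 9.316e+10 m; rₐ = 166.4 Gm = 1.664e+11 m.
(a) a = (rₚ + rₐ) / 2 = (9.316e+10 + 1.664e+11) / 2 ≈ 1.298e+11 m = 129.8 Gm.
(b) e = (rₐ − rₚ) / (rₐ + rₚ) = (1.664e+11 − 9.316e+10) / (1.664e+11 + 9.316e+10) ≈ 0.2822.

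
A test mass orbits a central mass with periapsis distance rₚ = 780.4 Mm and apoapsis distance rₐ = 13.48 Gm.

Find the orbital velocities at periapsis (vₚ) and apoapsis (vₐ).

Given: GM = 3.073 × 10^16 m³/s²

Convert to SI: rₚ = 780.4 Mm = 7.804e+08 m; rₐ = 13.48 Gm = 1.348e+10 m.
Use the vis-viva equation v² = GM(2/r − 1/a) with a = (rₚ + rₐ)/2 = (7.804e+08 + 1.348e+10)/2 = 7.1302e+09 m.
vₚ = √(GM · (2/rₚ − 1/a)) = √(3.073e+16 · (2/7.804e+08 − 1/7.1302e+09)) m/s ≈ 8628 m/s = 8.628 km/s.
vₐ = √(GM · (2/rₐ − 1/a)) = √(3.073e+16 · (2/1.348e+10 − 1/7.1302e+09)) m/s ≈ 499.5 m/s = 499.5 m/s.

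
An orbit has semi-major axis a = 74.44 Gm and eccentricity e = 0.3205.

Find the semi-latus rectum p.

Convert to SI: a = 74.44 Gm = 7.444e+10 m.
p = a (1 − e²).
p = 7.444e+10 · (1 − (0.3205)²) = 7.444e+10 · 0.89728 ≈ 6.679e+10 m = 66.79 Gm.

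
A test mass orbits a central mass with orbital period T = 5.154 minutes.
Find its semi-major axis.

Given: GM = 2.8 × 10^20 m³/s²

Convert to SI: T = 5.154 minutes = 309.24 s.
Invert Kepler's third law: a = (GM · T² / (4π²))^(1/3).
Substituting T = 309.24 s and GM = 2.8e+20 m³/s²:
a = (2.8e+20 · (309.24)² / (4π²))^(1/3) m
a ≈ 8.786e+07 m = 87.86 Mm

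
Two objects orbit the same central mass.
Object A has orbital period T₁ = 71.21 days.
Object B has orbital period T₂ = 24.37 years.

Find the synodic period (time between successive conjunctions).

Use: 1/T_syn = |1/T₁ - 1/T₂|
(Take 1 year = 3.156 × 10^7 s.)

Convert to SI: T₁ = 71.21 days = 6.15254e+06 s; T₂ = 24.37 years = 7.69117e+08 s.
T_syn = |T₁ · T₂ / (T₁ − T₂)|.
T_syn = |6.15254e+06 · 7.69117e+08 / (6.15254e+06 − 7.69117e+08)| s ≈ 6.202e+06 s = 71.78 days.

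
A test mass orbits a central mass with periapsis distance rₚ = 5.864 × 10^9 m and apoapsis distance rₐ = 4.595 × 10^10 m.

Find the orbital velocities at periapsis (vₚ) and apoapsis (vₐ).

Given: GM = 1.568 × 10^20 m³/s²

Use the vis-viva equation v² = GM(2/r − 1/a) with a = (rₚ + rₐ)/2 = (5.864e+09 + 4.595e+10)/2 = 2.5907e+10 m.
vₚ = √(GM · (2/rₚ − 1/a)) = √(1.568e+20 · (2/5.864e+09 − 1/2.5907e+10)) m/s ≈ 2.178e+05 m/s = 217.8 km/s.
vₐ = √(GM · (2/rₐ − 1/a)) = √(1.568e+20 · (2/4.595e+10 − 1/2.5907e+10)) m/s ≈ 2.779e+04 m/s = 27.79 km/s.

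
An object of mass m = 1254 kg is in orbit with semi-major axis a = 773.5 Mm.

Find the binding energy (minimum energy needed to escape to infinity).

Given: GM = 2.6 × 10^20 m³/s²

Convert to SI: a = 773.5 Mm = 7.735e+08 m.
Total orbital energy is E = −GMm/(2a); binding energy is E_bind = −E = GMm/(2a).
E_bind = 2.6e+20 · 1254 / (2 · 7.735e+08) J ≈ 2.108e+14 J = 210.8 TJ.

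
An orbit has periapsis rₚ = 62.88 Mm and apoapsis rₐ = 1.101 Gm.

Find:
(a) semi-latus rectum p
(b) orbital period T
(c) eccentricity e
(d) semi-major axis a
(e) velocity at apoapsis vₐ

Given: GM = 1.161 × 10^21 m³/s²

Convert to SI: rₚ = 62.88 Mm = 6.288e+07 m; rₐ = 1.101 Gm = 1.101e+09 m.
(a) From a = (rₚ + rₐ)/2 = 5.8194e+08 m and e = (rₐ − rₚ)/(rₐ + rₚ) = 0.891948, p = a(1 − e²) = 5.8194e+08 · (1 − (0.891948)²) ≈ 1.19e+08 m
(b) With a = (rₚ + rₐ)/2 = 5.8194e+08 m, T = 2π √(a³/GM) = 2π √((5.8194e+08)³/1.161e+21) s ≈ 2589 s
(c) e = (rₐ − rₚ)/(rₐ + rₚ) = (1.101e+09 − 6.288e+07)/(1.101e+09 + 6.288e+07) ≈ 0.8919
(d) a = (rₚ + rₐ)/2 = (6.288e+07 + 1.101e+09)/2 ≈ 5.819e+08 m
(e) With a = (rₚ + rₐ)/2 = 5.8194e+08 m, vₐ = √(GM (2/rₐ − 1/a)) = √(1.161e+21 · (2/1.101e+09 − 1/5.8194e+08)) m/s ≈ 3.376e+05 m/s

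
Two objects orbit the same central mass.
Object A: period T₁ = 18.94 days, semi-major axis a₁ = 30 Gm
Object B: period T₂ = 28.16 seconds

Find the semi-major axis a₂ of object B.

Convert to SI: T₁ = 18.94 days = 1.63642e+06 s; a₁ = 30 Gm = 3e+10 m.
Kepler's third law: (T₁/T₂)² = (a₁/a₂)³ ⇒ a₂ = a₁ · (T₂/T₁)^(2/3).
T₂/T₁ = 28.16 / 1.63642e+06 = 1.72083e-05.
a₂ = 3e+10 · (1.72083e-05)^(2/3) m ≈ 2e+07 m = 20 Mm.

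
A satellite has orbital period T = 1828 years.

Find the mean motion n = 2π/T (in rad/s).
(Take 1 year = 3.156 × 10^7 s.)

Convert to SI: T = 1828 years = 5.76917e+10 s.
n = 2π / T.
n = 2π / 5.76917e+10 s ≈ 1.089e-10 rad/s.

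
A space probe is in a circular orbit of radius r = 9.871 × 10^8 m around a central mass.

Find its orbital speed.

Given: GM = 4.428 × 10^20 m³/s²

For a circular orbit, gravity supplies the centripetal force, so v = √(GM / r).
v = √(4.428e+20 / 9.871e+08) m/s ≈ 6.698e+05 m/s = 669.8 km/s.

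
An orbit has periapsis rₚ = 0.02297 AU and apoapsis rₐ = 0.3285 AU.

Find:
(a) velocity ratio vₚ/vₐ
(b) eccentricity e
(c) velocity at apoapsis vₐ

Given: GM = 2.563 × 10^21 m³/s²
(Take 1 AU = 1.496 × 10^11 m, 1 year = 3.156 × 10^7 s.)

Convert to SI: rₚ = 0.02297 AU = 3.43631e+09 m; rₐ = 0.3285 AU = 4.91436e+10 m.
(a) Conservation of angular momentum (rₚvₚ = rₐvₐ) gives vₚ/vₐ = rₐ/rₚ = 4.91436e+10/3.43631e+09 ≈ 14.3
(b) e = (rₐ − rₚ)/(rₐ + rₚ) = (4.91436e+10 − 3.43631e+09)/(4.91436e+10 + 3.43631e+09) ≈ 0.8693
(c) With a = (rₚ + rₐ)/2 = 2.629e+10 m, vₐ = √(GM (2/rₐ − 1/a)) = √(2.563e+21 · (2/4.91436e+10 − 1/2.629e+10)) m/s ≈ 8.256e+04 m/s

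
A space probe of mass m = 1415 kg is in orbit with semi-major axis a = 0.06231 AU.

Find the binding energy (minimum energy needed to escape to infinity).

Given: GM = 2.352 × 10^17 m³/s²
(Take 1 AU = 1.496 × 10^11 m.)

Convert to SI: a = 0.06231 AU = 9.32158e+09 m.
Total orbital energy is E = −GMm/(2a); binding energy is E_bind = −E = GMm/(2a).
E_bind = 2.352e+17 · 1415 / (2 · 9.32158e+09) J ≈ 1.785e+10 J = 17.85 GJ.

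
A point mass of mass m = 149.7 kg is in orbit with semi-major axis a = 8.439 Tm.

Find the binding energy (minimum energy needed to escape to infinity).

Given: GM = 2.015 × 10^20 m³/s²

Convert to SI: a = 8.439 Tm = 8.439e+12 m.
Total orbital energy is E = −GMm/(2a); binding energy is E_bind = −E = GMm/(2a).
E_bind = 2.015e+20 · 149.7 / (2 · 8.439e+12) J ≈ 1.787e+09 J = 1.787 GJ.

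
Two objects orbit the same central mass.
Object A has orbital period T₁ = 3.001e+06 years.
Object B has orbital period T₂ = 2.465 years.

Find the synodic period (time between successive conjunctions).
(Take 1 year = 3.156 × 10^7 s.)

Convert to SI: T₁ = 3.001e+06 years = 9.47116e+13 s; T₂ = 2.465 years = 7.77954e+07 s.
T_syn = |T₁ · T₂ / (T₁ − T₂)|.
T_syn = |9.47116e+13 · 7.77954e+07 / (9.47116e+13 − 7.77954e+07)| s ≈ 7.78e+07 s = 2.465 years.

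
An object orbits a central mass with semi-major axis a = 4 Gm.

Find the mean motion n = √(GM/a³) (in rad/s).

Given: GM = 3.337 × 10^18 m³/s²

Convert to SI: a = 4 Gm = 4e+09 m.
n = √(GM / a³).
n = √(3.337e+18 / (4e+09)³) rad/s ≈ 7.221e-06 rad/s.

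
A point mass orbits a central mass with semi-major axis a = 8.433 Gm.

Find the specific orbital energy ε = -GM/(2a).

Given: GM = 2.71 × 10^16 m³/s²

Convert to SI: a = 8.433 Gm = 8.433e+09 m.
ε = −GM / (2a).
ε = −2.71e+16 / (2 · 8.433e+09) J/kg ≈ -1.607e+06 J/kg = -1.607 MJ/kg.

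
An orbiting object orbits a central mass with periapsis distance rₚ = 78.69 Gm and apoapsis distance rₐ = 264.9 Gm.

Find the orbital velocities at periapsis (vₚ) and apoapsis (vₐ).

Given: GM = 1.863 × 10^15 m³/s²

Convert to SI: rₚ = 78.69 Gm = 7.869e+10 m; rₐ = 264.9 Gm = 2.649e+11 m.
Use the vis-viva equation v² = GM(2/r − 1/a) with a = (rₚ + rₐ)/2 = (7.869e+10 + 2.649e+11)/2 = 1.71795e+11 m.
vₚ = √(GM · (2/rₚ − 1/a)) = √(1.863e+15 · (2/7.869e+10 − 1/1.71795e+11)) m/s ≈ 191.1 m/s = 191.1 m/s.
vₐ = √(GM · (2/rₐ − 1/a)) = √(1.863e+15 · (2/2.649e+11 − 1/1.71795e+11)) m/s ≈ 56.76 m/s = 56.76 m/s.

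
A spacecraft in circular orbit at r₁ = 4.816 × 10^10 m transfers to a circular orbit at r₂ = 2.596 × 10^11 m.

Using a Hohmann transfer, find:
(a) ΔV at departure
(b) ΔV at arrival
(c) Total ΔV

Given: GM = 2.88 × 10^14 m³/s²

Transfer semi-major axis: a_t = (r₁ + r₂)/2 = (4.816e+10 + 2.596e+11)/2 = 1.5388e+11 m.
Circular speeds: v₁ = √(GM/r₁) = 77.3309 m/s, v₂ = √(GM/r₂) = 33.3076 m/s.
Transfer speeds (vis-viva v² = GM(2/r − 1/a_t)): v₁ᵗ = 100.442 m/s, v₂ᵗ = 18.6336 m/s.
(a) ΔV₁ = |v₁ᵗ − v₁| ≈ 23.11 m/s = 23.11 m/s.
(b) ΔV₂ = |v₂ − v₂ᵗ| ≈ 14.67 m/s = 14.67 m/s.
(c) ΔV_total = ΔV₁ + ΔV₂ ≈ 37.78 m/s = 37.78 m/s.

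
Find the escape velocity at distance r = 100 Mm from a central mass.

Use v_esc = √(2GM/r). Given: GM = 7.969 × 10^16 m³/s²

Convert to SI: r = 100 Mm = 1e+08 m.
Escape velocity comes from setting total energy to zero: ½v² − GM/r = 0 ⇒ v_esc = √(2GM / r).
v_esc = √(2 · 7.969e+16 / 1e+08) m/s ≈ 3.992e+04 m/s = 39.92 km/s.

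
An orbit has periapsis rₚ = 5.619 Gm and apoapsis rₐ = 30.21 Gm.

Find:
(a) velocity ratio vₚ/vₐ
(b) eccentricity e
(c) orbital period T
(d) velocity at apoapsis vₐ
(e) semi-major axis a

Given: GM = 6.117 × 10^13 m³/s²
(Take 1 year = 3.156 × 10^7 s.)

Convert to SI: rₚ = 5.619 Gm = 5.619e+09 m; rₐ = 30.21 Gm = 3.021e+10 m.
(a) Conservation of angular momentum (rₚvₚ = rₐvₐ) gives vₚ/vₐ = rₐ/rₚ = 3.021e+10/5.619e+09 ≈ 5.376
(b) e = (rₐ − rₚ)/(rₐ + rₚ) = (3.021e+10 − 5.619e+09)/(3.021e+10 + 5.619e+09) ≈ 0.6863
(c) With a = (rₚ + rₐ)/2 = 1.79145e+10 m, T = 2π √(a³/GM) = 2π √((1.79145e+10)³/6.117e+13) s ≈ 1.926e+09 s
(d) With a = (rₚ + rₐ)/2 = 1.79145e+10 m, vₐ = √(GM (2/rₐ − 1/a)) = √(6.117e+13 · (2/3.021e+10 − 1/1.79145e+10)) m/s ≈ 25.2 m/s
(e) a = (rₚ + rₐ)/2 = (5.619e+09 + 3.021e+10)/2 ≈ 1.791e+10 m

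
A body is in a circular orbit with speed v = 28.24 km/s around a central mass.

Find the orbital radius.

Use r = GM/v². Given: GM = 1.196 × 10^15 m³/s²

Convert to SI: v = 28.24 km/s = 28240 m/s.
For a circular orbit, v² = GM / r, so r = GM / v².
r = 1.196e+15 / (28240)² m ≈ 1.5e+06 m = 1.5 Mm.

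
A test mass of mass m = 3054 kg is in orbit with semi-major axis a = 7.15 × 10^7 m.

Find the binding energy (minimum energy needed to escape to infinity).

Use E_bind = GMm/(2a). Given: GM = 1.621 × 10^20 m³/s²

Total orbital energy is E = −GMm/(2a); binding energy is E_bind = −E = GMm/(2a).
E_bind = 1.621e+20 · 3054 / (2 · 7.15e+07) J ≈ 3.462e+15 J = 3.462 PJ.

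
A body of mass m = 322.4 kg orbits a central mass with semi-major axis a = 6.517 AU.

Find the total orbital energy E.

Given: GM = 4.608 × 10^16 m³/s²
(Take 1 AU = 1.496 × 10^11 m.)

Convert to SI: a = 6.517 AU = 9.74943e+11 m.
E = −GMm / (2a).
E = −4.608e+16 · 322.4 / (2 · 9.74943e+11) J ≈ -7.619e+06 J = -7.619 MJ.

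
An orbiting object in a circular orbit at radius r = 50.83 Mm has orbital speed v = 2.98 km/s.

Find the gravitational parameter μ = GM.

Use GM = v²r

Convert to SI: r = 50.83 Mm = 5.083e+07 m; v = 2.98 km/s = 2980 m/s.
For a circular orbit v² = GM/r, so GM = v² · r.
GM = (2980)² · 5.083e+07 m³/s² ≈ 4.514e+14 m³/s² = 4.514 × 10^14 m³/s².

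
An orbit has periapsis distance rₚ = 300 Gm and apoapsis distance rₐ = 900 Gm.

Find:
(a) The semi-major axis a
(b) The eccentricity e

Convert to SI: rₚ = 300 Gm = 3e+11 m; rₐ = 900 Gm = 9e+11 m.
(a) a = (rₚ + rₐ) / 2 = (3e+11 + 9e+11) / 2 ≈ 6e+11 m = 600 Gm.
(b) e = (rₐ − rₚ) / (rₐ + rₚ) = (9e+11 − 3e+11) / (9e+11 + 3e+11) ≈ 0.5.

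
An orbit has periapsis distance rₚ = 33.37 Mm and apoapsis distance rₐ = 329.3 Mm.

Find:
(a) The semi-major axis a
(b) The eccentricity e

Convert to SI: rₚ = 33.37 Mm = 3.337e+07 m; rₐ = 329.3 Mm = 3.293e+08 m.
(a) a = (rₚ + rₐ) / 2 = (3.337e+07 + 3.293e+08) / 2 ≈ 1.813e+08 m = 181.3 Mm.
(b) e = (rₐ − rₚ) / (rₐ + rₚ) = (3.293e+08 − 3.337e+07) / (3.293e+08 + 3.337e+07) ≈ 0.816.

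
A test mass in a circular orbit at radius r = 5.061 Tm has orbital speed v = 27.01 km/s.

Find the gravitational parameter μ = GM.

Convert to SI: r = 5.061 Tm = 5.061e+12 m; v = 27.01 km/s = 27010 m/s.
For a circular orbit v² = GM/r, so GM = v² · r.
GM = (27010)² · 5.061e+12 m³/s² ≈ 3.692e+21 m³/s² = 3.692 × 10^21 m³/s².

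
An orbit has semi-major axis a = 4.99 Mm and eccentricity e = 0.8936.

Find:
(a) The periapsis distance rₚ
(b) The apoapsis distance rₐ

Convert to SI: a = 4.99 Mm = 4.99e+06 m.
(a) rₚ = a(1 − e) = 4.99e+06 · (1 − 0.8936) = 4.99e+06 · 0.1064 ≈ 5.309e+05 m = 530.9 km.
(b) rₐ = a(1 + e) = 4.99e+06 · (1 + 0.8936) = 4.99e+06 · 1.8936 ≈ 9.449e+06 m = 9.449 Mm.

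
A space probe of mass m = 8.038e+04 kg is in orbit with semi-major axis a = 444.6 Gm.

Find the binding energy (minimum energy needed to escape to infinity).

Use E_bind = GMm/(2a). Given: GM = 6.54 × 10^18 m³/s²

Convert to SI: a = 444.6 Gm = 4.446e+11 m.
Total orbital energy is E = −GMm/(2a); binding energy is E_bind = −E = GMm/(2a).
E_bind = 6.54e+18 · 8.038e+04 / (2 · 4.446e+11) J ≈ 5.912e+11 J = 591.2 GJ.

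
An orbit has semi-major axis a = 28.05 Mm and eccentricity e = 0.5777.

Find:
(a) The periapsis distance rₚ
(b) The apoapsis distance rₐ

Convert to SI: a = 28.05 Mm = 2.805e+07 m.
(a) rₚ = a(1 − e) = 2.805e+07 · (1 − 0.5777) = 2.805e+07 · 0.4223 ≈ 1.185e+07 m = 11.85 Mm.
(b) rₐ = a(1 + e) = 2.805e+07 · (1 + 0.5777) = 2.805e+07 · 1.5777 ≈ 4.425e+07 m = 44.25 Mm.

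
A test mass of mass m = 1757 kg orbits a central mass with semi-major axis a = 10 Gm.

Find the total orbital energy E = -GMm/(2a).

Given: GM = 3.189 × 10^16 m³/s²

Convert to SI: a = 10 Gm = 1e+10 m.
E = −GMm / (2a).
E = −3.189e+16 · 1757 / (2 · 1e+10) J ≈ -2.802e+09 J = -2.802 GJ.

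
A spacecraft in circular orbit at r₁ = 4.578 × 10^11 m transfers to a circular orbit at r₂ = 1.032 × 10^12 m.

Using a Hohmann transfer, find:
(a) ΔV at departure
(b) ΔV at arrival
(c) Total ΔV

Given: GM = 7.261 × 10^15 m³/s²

Transfer semi-major axis: a_t = (r₁ + r₂)/2 = (4.578e+11 + 1.032e+12)/2 = 7.449e+11 m.
Circular speeds: v₁ = √(GM/r₁) = 125.939 m/s, v₂ = √(GM/r₂) = 83.88 m/s.
Transfer speeds (vis-viva v² = GM(2/r − 1/a_t)): v₁ᵗ = 148.235 m/s, v₂ᵗ = 65.7578 m/s.
(a) ΔV₁ = |v₁ᵗ − v₁| ≈ 22.3 m/s = 22.3 m/s.
(b) ΔV₂ = |v₂ − v₂ᵗ| ≈ 18.12 m/s = 18.12 m/s.
(c) ΔV_total = ΔV₁ + ΔV₂ ≈ 40.42 m/s = 40.42 m/s.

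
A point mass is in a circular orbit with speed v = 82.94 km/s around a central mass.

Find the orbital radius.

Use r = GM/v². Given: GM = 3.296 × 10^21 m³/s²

Convert to SI: v = 82.94 km/s = 82940 m/s.
For a circular orbit, v² = GM / r, so r = GM / v².
r = 3.296e+21 / (82940)² m ≈ 4.791e+11 m = 479.1 Gm.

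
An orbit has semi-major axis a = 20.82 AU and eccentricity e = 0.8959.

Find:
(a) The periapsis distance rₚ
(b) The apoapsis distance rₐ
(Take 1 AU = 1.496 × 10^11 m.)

Convert to SI: a = 20.82 AU = 3.11467e+12 m.
(a) rₚ = a(1 − e) = 3.11467e+12 · (1 − 0.8959) = 3.11467e+12 · 0.1041 ≈ 3.242e+11 m = 2.167 AU.
(b) rₐ = a(1 + e) = 3.11467e+12 · (1 + 0.8959) = 3.11467e+12 · 1.8959 ≈ 5.905e+12 m = 39.47 AU.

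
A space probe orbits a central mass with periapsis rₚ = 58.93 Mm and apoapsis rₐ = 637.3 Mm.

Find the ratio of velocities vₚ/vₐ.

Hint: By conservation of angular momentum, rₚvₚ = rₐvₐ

Convert to SI: rₚ = 58.93 Mm = 5.893e+07 m; rₐ = 637.3 Mm = 6.373e+08 m.
Conservation of angular momentum gives rₚvₚ = rₐvₐ, so vₚ/vₐ = rₐ/rₚ.
vₚ/vₐ = 6.373e+08 / 5.893e+07 ≈ 10.81.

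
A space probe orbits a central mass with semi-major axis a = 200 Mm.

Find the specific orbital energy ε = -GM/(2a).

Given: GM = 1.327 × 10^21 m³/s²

Convert to SI: a = 200 Mm = 2e+08 m.
ε = −GM / (2a).
ε = −1.327e+21 / (2 · 2e+08) J/kg ≈ -3.318e+12 J/kg = -3318 GJ/kg.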